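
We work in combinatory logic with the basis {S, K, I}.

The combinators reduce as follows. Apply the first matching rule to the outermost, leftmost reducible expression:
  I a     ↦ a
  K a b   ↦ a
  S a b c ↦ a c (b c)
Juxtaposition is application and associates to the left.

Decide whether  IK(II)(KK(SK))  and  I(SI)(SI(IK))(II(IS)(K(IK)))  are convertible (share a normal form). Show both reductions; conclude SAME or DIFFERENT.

Answer: DIFFERENT — A ⇓ I, B ⇓ S(KK)(S(KK)(K(S(KK))))

Working:
Term A:
  start: IK(II)(KK(SK))
  →1  K(II)(KK(SK))
  →2  II
  →3  I

Term B:
  start: I(SI)(SI(IK))(II(IS)(K(IK)))
  →1  SI(SI(IK))(II(IS)(K(IK)))
  →2  I(II(IS)(K(IK)))(SI(IK)(II(IS)(K(IK))))
  →3  II(IS)(K(IK))(SI(IK)(II(IS)(K(IK))))
  →4  I(IS)(K(IK))(SI(IK)(II(IS)(K(IK))))
  →5  IS(K(IK))(SI(IK)(II(IS)(K(IK))))
  →6  S(K(IK))(SI(IK)(II(IS)(K(IK))))
  →7  S(KK)(SI(IK)(II(IS)(K(IK))))
  →8  S(KK)(I(II(IS)(K(IK)))(IK(II(IS)(K(IK)))))
  →9  S(KK)(II(IS)(K(IK))(IK(II(IS)(K(IK)))))
  →10  S(KK)(I(IS)(K(IK))(IK(II(IS)(K(IK)))))
  →11  S(KK)(IS(K(IK))(IK(II(IS)(K(IK)))))
  →12  S(KK)(S(K(IK))(IK(II(IS)(K(IK)))))
  →13  S(KK)(S(KK)(IK(II(IS)(K(IK)))))
  →14  S(KK)(S(KK)(K(II(IS)(K(IK)))))
  →15  S(KK)(S(KK)(K(I(IS)(K(IK)))))
  →16  S(KK)(S(KK)(K(IS(K(IK)))))
  →17  S(KK)(S(KK)(K(S(K(IK)))))
  →18  S(KK)(S(KK)(K(S(KK))))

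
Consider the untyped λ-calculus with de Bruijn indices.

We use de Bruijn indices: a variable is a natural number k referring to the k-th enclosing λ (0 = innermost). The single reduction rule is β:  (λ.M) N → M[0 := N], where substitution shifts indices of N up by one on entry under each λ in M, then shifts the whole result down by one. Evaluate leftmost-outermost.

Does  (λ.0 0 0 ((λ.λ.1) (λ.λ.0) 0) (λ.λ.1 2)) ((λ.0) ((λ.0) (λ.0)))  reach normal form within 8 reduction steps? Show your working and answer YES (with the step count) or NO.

Answer: NO — after 8 steps the term is (λ.0) (λ.0) ((λ.λ.1) (λ.λ.0) ((λ.0) ((λ.0) (λ.0)))) (λ.λ.1 ((λ.0) ((λ.0) (λ.0)))), not yet normal

Derivation:
  start: (λ.0 0 0 ((λ.λ.1) (λ.λ.0) 0) (λ.λ.1 2)) ((λ.0) ((λ.0) (λ.0)))
  step 1: (λ.0) ((λ.0) (λ.0)) ((λ.0) ((λ.0) (λ.0))) ((λ.0) ((λ.0) (λ.0))) ((λ.λ.1) (λ.λ.0) ((λ.0) ((λ.0) (λ.0)))) (λ.λ.1 ((λ.0) ((λ.0) (λ.0))))
  step 2: (λ.0) (λ.0) ((λ.0) ((λ.0) (λ.0))) ((λ.0) ((λ.0) (λ.0))) ((λ.λ.1) (λ.λ.0) ((λ.0) ((λ.0) (λ.0)))) (λ.λ.1 ((λ.0) ((λ.0) (λ.0))))
  step 3: (λ.0) ((λ.0) ((λ.0) (λ.0))) ((λ.0) ((λ.0) (λ.0))) ((λ.λ.1) (λ.λ.0) ((λ.0) ((λ.0) (λ.0)))) (λ.λ.1 ((λ.0) ((λ.0) (λ.0))))
  step 4: (λ.0) ((λ.0) (λ.0)) ((λ.0) ((λ.0) (λ.0))) ((λ.λ.1) (λ.λ.0) ((λ.0) ((λ.0) (λ.0)))) (λ.λ.1 ((λ.0) ((λ.0) (λ.0))))
  step 5: (λ.0) (λ.0) ((λ.0) ((λ.0) (λ.0))) ((λ.λ.1) (λ.λ.0) ((λ.0) ((λ.0) (λ.0)))) (λ.λ.1 ((λ.0) ((λ.0) (λ.0))))
  step 6: (λ.0) ((λ.0) ((λ.0) (λ.0))) ((λ.λ.1) (λ.λ.0) ((λ.0) ((λ.0) (λ.0)))) (λ.λ.1 ((λ.0) ((λ.0) (λ.0))))
  step 7: (λ.0) ((λ.0) (λ.0)) ((λ.λ.1) (λ.λ.0) ((λ.0) ((λ.0) (λ.0)))) (λ.λ.1 ((λ.0) ((λ.0) (λ.0))))
  step 8: (λ.0) (λ.0) ((λ.λ.1) (λ.λ.0) ((λ.0) ((λ.0) (λ.0)))) (λ.λ.1 ((λ.0) ((λ.0) (λ.0))))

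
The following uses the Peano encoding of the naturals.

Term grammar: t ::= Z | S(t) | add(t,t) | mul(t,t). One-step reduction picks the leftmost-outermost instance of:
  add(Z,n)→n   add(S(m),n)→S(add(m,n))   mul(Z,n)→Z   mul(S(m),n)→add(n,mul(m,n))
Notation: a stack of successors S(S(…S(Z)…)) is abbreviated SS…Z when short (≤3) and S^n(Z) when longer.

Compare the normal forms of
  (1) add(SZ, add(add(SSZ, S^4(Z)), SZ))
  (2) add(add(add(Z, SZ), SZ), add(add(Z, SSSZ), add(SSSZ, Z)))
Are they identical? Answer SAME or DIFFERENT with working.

Term A:
  start: add(SZ, add(add(SSZ, S^4(Z)), SZ))
  step 1: S(add(Z, add(add(SSZ, S^4(Z)), SZ)))
  step 2: S(add(add(SSZ, S^4(Z)), SZ))
  step 3: S(add(S(add(SZ, S^4(Z))), SZ))
  step 4: S(S(add(add(SZ, S^4(Z)), SZ)))
  step 5: S(S(add(S(add(Z, S^4(Z))), SZ)))
  step 6: S(S(S(add(add(Z, S^4(Z)), SZ))))
  step 7: S(S(S(add(S^4(Z), SZ))))
  step 8: S(S(S(S(add(SSSZ, SZ)))))
  step 9: S(S(S(S(S(add(SSZ, SZ))))))
  step 10: S(S(S(S(S(S(add(SZ, SZ)))))))
  step 11: S(S(S(S(S(S(S(add(Z, SZ))))))))
  step 12: S^8(Z)

Term B:
  start: add(add(add(Z, SZ), SZ), add(add(Z, SSSZ), add(SSSZ, Z)))
  step 1: add(add(SZ, SZ), add(add(Z, SSSZ), add(SSSZ, Z)))
  step 2: add(S(add(Z, SZ)), add(add(Z, SSSZ), add(SSSZ, Z)))
  step 3: S(add(add(Z, SZ), add(add(Z, SSSZ), add(SSSZ, Z))))
  step 4: S(add(SZ, add(add(Z, SSSZ), add(SSSZ, Z))))
  step 5: S(S(add(Z, add(add(Z, SSSZ), add(SSSZ, Z)))))
  step 6: S(S(add(add(Z, SSSZ), add(SSSZ, Z))))
  step 7: S(S(add(SSSZ, add(SSSZ, Z))))
  step 8: S(S(S(add(SSZ, add(SSSZ, Z)))))
  step 9: S(S(S(S(add(SZ, add(SSSZ, Z))))))
  step 10: S(S(S(S(S(add(Z, add(SSSZ, Z)))))))
  step 11: S(S(S(S(S(add(SSSZ, Z))))))
  step 12: S(S(S(S(S(S(add(SSZ, Z)))))))
  step 13: S(S(S(S(S(S(S(add(SZ, Z))))))))
  step 14: S(S(S(S(S(S(S(S(add(Z, Z)))))))))
  step 15: S^8(Z)

Answer: SAME — A ⇓ S^8(Z), B ⇓ S^8(Z)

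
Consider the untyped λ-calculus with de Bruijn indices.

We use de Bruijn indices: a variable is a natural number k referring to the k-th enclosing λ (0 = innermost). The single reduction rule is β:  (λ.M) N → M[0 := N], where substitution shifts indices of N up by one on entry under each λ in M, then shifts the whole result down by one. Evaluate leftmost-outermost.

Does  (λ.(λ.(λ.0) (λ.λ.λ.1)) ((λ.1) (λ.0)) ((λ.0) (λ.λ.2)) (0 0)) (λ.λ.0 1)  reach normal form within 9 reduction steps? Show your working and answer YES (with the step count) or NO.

Answer: YES — reaches normal form λ.λ.0 (λ.λ.0 1) in 6 ≤ 9 steps

Derivation:
  start: (λ.(λ.(λ.0) (λ.λ.λ.1)) ((λ.1) (λ.0)) ((λ.0) (λ.λ.2)) (0 0)) (λ.λ.0 1)
  [1] (λ.(λ.0) (λ.λ.λ.1)) ((λ.λ.λ.0 1) (λ.0)) ((λ.0) (λ.λ.λ.λ.0 1)) ((λ.λ.0 1) (λ.λ.0 1))
  [2] (λ.0) (λ.λ.λ.1) ((λ.0) (λ.λ.λ.λ.0 1)) ((λ.λ.0 1) (λ.λ.0 1))
  [3] (λ.λ.λ.1) ((λ.0) (λ.λ.λ.λ.0 1)) ((λ.λ.0 1) (λ.λ.0 1))
  [4] (λ.λ.1) ((λ.λ.0 1) (λ.λ.0 1))
  [5] λ.(λ.λ.0 1) (λ.λ.0 1)
  [6] λ.λ.0 (λ.λ.0 1)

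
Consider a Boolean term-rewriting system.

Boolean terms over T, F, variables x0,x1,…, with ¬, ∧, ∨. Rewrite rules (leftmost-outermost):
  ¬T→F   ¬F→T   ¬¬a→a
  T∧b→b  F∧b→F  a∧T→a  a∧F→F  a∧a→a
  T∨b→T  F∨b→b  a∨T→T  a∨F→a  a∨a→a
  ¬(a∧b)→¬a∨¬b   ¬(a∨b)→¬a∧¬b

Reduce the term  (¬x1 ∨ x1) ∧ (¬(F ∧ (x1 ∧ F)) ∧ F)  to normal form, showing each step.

Answer: normal form = F  (in 2 steps)

Reduction:
  start: (¬x1 ∨ x1) ∧ (¬(F ∧ (x1 ∧ F)) ∧ F)
  →1  (¬x1 ∨ x1) ∧ F
  →2  F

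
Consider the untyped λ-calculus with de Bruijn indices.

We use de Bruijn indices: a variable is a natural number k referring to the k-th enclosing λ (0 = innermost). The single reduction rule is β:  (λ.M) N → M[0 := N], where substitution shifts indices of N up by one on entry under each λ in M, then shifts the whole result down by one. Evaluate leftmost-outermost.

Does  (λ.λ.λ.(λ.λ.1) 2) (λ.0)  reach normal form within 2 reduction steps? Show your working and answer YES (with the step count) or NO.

Answer: YES — reaches normal form λ.λ.λ.λ.0 in 2 ≤ 2 steps

Derivation:
  start: (λ.λ.λ.(λ.λ.1) 2) (λ.0)
  →1  λ.λ.(λ.λ.1) (λ.0)
  →2  λ.λ.λ.λ.0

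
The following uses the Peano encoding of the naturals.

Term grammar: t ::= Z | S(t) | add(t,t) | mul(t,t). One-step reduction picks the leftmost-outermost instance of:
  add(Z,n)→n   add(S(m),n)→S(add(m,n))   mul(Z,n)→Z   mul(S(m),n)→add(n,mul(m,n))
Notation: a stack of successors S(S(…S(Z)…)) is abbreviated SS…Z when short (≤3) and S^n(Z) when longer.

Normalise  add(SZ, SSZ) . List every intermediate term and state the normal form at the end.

  start: add(SZ, SSZ)
  [1] S(add(Z, SSZ))
  [2] SSSZ

Answer: normal form = SSSZ  (in 2 steps)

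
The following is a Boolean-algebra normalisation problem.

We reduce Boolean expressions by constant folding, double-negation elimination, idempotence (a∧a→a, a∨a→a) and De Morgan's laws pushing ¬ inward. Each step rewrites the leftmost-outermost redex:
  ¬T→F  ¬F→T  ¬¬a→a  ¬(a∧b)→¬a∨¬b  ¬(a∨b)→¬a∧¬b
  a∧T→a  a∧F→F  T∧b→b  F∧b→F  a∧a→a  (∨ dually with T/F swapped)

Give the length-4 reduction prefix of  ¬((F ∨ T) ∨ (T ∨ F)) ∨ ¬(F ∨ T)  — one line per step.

  start: ¬((F ∨ T) ∨ (T ∨ F)) ∨ ¬(F ∨ T)
  step 1: (¬(F ∨ T) ∧ ¬(T ∨ F)) ∨ ¬(F ∨ T)
  step 2: ((¬F ∧ ¬T) ∧ ¬(T ∨ F)) ∨ ¬(F ∨ T)
  step 3: ((T ∧ ¬T) ∧ ¬(T ∨ F)) ∨ ¬(F ∨ T)
  step 4: (¬T ∧ ¬(T ∨ F)) ∨ ¬(F ∨ T)

Answer: after 4 steps: (¬T ∧ ¬(T ∨ F)) ∨ ¬(F ∨ T)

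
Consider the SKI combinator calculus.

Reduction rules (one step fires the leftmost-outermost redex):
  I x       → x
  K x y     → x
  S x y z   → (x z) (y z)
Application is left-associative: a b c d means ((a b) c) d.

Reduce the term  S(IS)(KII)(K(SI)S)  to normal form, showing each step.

Answer: normal form = S(SI)(SI)  (in 6 steps)

Reduction:
  start: S(IS)(KII)(K(SI)S)
  →1  IS(K(SI)S)(KII(K(SI)S))
  →2  S(K(SI)S)(KII(K(SI)S))
  →3  S(SI)(KII(K(SI)S))
  →4  S(SI)(I(K(SI)S))
  →5  S(SI)(K(SI)S)
  →6  S(SI)(SI)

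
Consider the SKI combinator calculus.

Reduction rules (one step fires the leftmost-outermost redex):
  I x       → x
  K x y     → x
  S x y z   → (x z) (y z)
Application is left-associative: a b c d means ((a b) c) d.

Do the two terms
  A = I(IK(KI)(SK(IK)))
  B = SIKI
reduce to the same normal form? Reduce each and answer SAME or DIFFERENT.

Term A:
  start: I(IK(KI)(SK(IK)))
  step 1: IK(KI)(SK(IK))
  step 2: K(KI)(SK(IK))
  step 3: KI

Term B:
  start: SIKI
  step 1: II(KI)
  step 2: I(KI)
  step 3: KI

Answer: SAME — A ⇓ KI, B ⇓ KI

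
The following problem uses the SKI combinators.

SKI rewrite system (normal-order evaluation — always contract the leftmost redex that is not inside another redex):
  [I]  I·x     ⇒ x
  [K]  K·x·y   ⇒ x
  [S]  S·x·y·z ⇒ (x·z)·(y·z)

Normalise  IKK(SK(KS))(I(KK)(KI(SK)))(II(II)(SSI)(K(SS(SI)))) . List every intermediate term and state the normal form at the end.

  start: IKK(SK(KS))(I(KK)(KI(SK)))(II(II)(SSI)(K(SS(SI))))
  [1] KK(SK(KS))(I(KK)(KI(SK)))(II(II)(SSI)(K(SS(SI))))
  [2] K(I(KK)(KI(SK)))(II(II)(SSI)(K(SS(SI))))
  [3] I(KK)(KI(SK))
  [4] KK(KI(SK))
  [5] K

Answer: normal form = K  (in 5 steps)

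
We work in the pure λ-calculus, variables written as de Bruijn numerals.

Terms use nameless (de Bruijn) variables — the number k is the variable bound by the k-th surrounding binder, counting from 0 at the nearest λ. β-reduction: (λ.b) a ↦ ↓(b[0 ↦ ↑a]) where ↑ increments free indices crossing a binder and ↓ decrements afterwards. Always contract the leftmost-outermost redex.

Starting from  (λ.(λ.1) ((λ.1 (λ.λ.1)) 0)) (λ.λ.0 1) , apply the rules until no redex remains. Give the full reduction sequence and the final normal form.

  start: (λ.(λ.1) ((λ.1 (λ.λ.1)) 0)) (λ.λ.0 1)
  →1  (λ.λ.λ.0 1) ((λ.(λ.λ.0 1) (λ.λ.1)) (λ.λ.0 1))
  →2  λ.λ.0 1

Answer: normal form = λ.λ.0 1  (in 2 steps)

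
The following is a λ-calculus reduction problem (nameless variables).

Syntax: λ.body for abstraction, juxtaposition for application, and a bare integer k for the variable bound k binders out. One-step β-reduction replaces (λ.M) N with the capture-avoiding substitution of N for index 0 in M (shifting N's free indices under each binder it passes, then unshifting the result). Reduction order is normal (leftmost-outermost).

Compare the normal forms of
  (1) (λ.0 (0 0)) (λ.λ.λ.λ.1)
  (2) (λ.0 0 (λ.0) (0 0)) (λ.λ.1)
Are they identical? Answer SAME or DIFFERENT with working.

Term A:
  start: (λ.0 (0 0)) (λ.λ.λ.λ.1)
  [1] (λ.λ.λ.λ.1) ((λ.λ.λ.λ.1) (λ.λ.λ.λ.1))
  [2] λ.λ.λ.1

Term B:
  start: (λ.0 0 (λ.0) (0 0)) (λ.λ.1)
  [1] (λ.λ.1) (λ.λ.1) (λ.0) ((λ.λ.1) (λ.λ.1))
  [2] (λ.λ.λ.1) (λ.0) ((λ.λ.1) (λ.λ.1))
  [3] (λ.λ.1) ((λ.λ.1) (λ.λ.1))
  [4] λ.(λ.λ.1) (λ.λ.1)
  [5] λ.λ.λ.λ.1

Answer: DIFFERENT — A ⇓ λ.λ.λ.1, B ⇓ λ.λ.λ.λ.1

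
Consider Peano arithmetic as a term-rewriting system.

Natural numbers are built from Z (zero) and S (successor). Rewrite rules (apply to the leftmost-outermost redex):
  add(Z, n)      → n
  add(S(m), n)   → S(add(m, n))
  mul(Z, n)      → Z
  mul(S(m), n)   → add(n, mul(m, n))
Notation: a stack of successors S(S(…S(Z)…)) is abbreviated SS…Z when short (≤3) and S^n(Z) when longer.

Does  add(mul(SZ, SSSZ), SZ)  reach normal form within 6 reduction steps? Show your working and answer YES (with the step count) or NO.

  start: add(mul(SZ, SSSZ), SZ)
  [1] add(add(SSSZ, mul(Z, SSSZ)), SZ)
  [2] add(S(add(SSZ, mul(Z, SSSZ))), SZ)
  [3] S(add(add(SSZ, mul(Z, SSSZ)), SZ))
  [4] S(add(S(add(SZ, mul(Z, SSSZ))), SZ))
  [5] S(S(add(add(SZ, mul(Z, SSSZ)), SZ)))
  [6] S(S(add(S(add(Z, mul(Z, SSSZ))), SZ)))

Answer: NO — after 6 steps the term is S(S(add(S(add(Z, mul(Z, SSSZ))), SZ))), not yet normal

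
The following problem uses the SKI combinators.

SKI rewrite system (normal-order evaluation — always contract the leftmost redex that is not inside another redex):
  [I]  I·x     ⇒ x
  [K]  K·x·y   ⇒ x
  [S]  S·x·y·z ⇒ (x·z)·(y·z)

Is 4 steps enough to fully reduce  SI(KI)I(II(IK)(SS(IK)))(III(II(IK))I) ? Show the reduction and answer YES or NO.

  start: SI(KI)I(II(IK)(SS(IK)))(III(II(IK))I)
  →1  II(KII)(II(IK)(SS(IK)))(III(II(IK))I)
  →2  I(KII)(II(IK)(SS(IK)))(III(II(IK))I)
  →3  KII(II(IK)(SS(IK)))(III(II(IK))I)
  →4  I(II(IK)(SS(IK)))(III(II(IK))I)

Answer: NO — after 4 steps the term is I(II(IK)(SS(IK)))(III(II(IK))I), not yet normal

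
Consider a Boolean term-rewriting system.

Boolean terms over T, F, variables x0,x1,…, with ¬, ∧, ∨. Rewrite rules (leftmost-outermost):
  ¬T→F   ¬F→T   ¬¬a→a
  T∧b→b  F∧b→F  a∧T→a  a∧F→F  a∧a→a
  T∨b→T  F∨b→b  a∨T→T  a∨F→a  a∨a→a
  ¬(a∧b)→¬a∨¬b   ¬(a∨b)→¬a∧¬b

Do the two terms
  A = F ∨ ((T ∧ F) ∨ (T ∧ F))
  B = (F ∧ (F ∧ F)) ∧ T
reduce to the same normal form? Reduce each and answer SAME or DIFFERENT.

Term A:
  start: F ∨ ((T ∧ F) ∨ (T ∧ F))
  step 1: (T ∧ F) ∨ (T ∧ F)
  step 2: T ∧ F
  step 3: F

Term B:
  start: (F ∧ (F ∧ F)) ∧ T
  step 1: F ∧ (F ∧ F)
  step 2: F

Answer: SAME — A ⇓ F, B ⇓ F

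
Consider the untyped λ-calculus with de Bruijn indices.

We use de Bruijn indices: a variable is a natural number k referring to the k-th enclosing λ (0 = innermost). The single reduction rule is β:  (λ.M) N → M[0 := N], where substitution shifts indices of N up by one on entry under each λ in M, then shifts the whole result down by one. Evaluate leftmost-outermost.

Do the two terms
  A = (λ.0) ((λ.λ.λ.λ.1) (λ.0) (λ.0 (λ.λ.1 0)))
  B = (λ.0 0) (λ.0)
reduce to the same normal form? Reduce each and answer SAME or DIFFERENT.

Answer: DIFFERENT — A ⇓ λ.λ.1, B ⇓ λ.0

Reduction:
Term A:
  start: (λ.0) ((λ.λ.λ.λ.1) (λ.0) (λ.0 (λ.λ.1 0)))
  [1] (λ.λ.λ.λ.1) (λ.0) (λ.0 (λ.λ.1 0))
  [2] (λ.λ.λ.1) (λ.0 (λ.λ.1 0))
  [3] λ.λ.1

Term B:
  start: (λ.0 0) (λ.0)
  [1] (λ.0) (λ.0)
  [2] λ.0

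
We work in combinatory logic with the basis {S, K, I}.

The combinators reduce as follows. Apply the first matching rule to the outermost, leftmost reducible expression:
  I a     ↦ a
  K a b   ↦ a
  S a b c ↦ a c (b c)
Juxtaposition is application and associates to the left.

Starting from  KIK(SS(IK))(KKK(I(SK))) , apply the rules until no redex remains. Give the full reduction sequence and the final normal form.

  start: KIK(SS(IK))(KKK(I(SK)))
  →1  I(SS(IK))(KKK(I(SK)))
  →2  SS(IK)(KKK(I(SK)))
  →3  S(KKK(I(SK)))(IK(KKK(I(SK))))
  →4  S(K(I(SK)))(IK(KKK(I(SK))))
  →5  S(K(SK))(IK(KKK(I(SK))))
  →6  S(K(SK))(K(KKK(I(SK))))
  →7  S(K(SK))(K(K(I(SK))))
  →8  S(K(SK))(K(K(SK)))

Answer: normal form = S(K(SK))(K(K(SK)))  (in 8 steps)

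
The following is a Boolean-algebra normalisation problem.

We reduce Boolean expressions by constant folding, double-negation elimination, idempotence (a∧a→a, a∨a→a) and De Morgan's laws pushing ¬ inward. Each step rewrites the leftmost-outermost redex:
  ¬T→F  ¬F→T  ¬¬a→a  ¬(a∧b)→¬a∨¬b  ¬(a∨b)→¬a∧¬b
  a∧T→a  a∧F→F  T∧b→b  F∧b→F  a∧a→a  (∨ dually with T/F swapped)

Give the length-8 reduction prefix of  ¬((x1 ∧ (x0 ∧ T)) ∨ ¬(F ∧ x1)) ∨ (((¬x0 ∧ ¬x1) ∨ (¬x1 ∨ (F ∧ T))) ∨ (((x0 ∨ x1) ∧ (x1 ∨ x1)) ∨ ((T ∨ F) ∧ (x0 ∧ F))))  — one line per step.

  start: ¬((x1 ∧ (x0 ∧ T)) ∨ ¬(F ∧ x1)) ∨ (((¬x0 ∧ ¬x1) ∨ (¬x1 ∨ (F ∧ T))) ∨ (((x0 ∨ x1) ∧ (x1 ∨ x1)) ∨ ((T ∨ F) ∧ (x0 ∧ F))))
  step 1: (¬(x1 ∧ (x0 ∧ T)) ∧ ¬¬(F ∧ x1)) ∨ (((¬x0 ∧ ¬x1) ∨ (¬x1 ∨ (F ∧ T))) ∨ (((x0 ∨ x1) ∧ (x1 ∨ x1)) ∨ ((T ∨ F) ∧ (x0 ∧ F))))
  step 2: ((¬x1 ∨ ¬(x0 ∧ T)) ∧ ¬¬(F ∧ x1)) ∨ (((¬x0 ∧ ¬x1) ∨ (¬x1 ∨ (F ∧ T))) ∨ (((x0 ∨ x1) ∧ (x1 ∨ x1)) ∨ ((T ∨ F) ∧ (x0 ∧ F))))
  step 3: ((¬x1 ∨ (¬x0 ∨ ¬T)) ∧ ¬¬(F ∧ x1)) ∨ (((¬x0 ∧ ¬x1) ∨ (¬x1 ∨ (F ∧ T))) ∨ (((x0 ∨ x1) ∧ (x1 ∨ x1)) ∨ ((T ∨ F) ∧ (x0 ∧ F))))
  step 4: ((¬x1 ∨ (¬x0 ∨ F)) ∧ ¬¬(F ∧ x1)) ∨ (((¬x0 ∧ ¬x1) ∨ (¬x1 ∨ (F ∧ T))) ∨ (((x0 ∨ x1) ∧ (x1 ∨ x1)) ∨ ((T ∨ F) ∧ (x0 ∧ F))))
  step 5: ((¬x1 ∨ ¬x0) ∧ ¬¬(F ∧ x1)) ∨ (((¬x0 ∧ ¬x1) ∨ (¬x1 ∨ (F ∧ T))) ∨ (((x0 ∨ x1) ∧ (x1 ∨ x1)) ∨ ((T ∨ F) ∧ (x0 ∧ F))))
  step 6: ((¬x1 ∨ ¬x0) ∧ (F ∧ x1)) ∨ (((¬x0 ∧ ¬x1) ∨ (¬x1 ∨ (F ∧ T))) ∨ (((x0 ∨ x1) ∧ (x1 ∨ x1)) ∨ ((T ∨ F) ∧ (x0 ∧ F))))
  step 7: ((¬x1 ∨ ¬x0) ∧ F) ∨ (((¬x0 ∧ ¬x1) ∨ (¬x1 ∨ (F ∧ T))) ∨ (((x0 ∨ x1) ∧ (x1 ∨ x1)) ∨ ((T ∨ F) ∧ (x0 ∧ F))))
  step 8: F ∨ (((¬x0 ∧ ¬x1) ∨ (¬x1 ∨ (F ∧ T))) ∨ (((x0 ∨ x1) ∧ (x1 ∨ x1)) ∨ ((T ∨ F) ∧ (x0 ∧ F))))

Answer: after 8 steps: F ∨ (((¬x0 ∧ ¬x1) ∨ (¬x1 ∨ (F ∧ T))) ∨ (((x0 ∨ x1) ∧ (x1 ∨ x1)) ∨ ((T ∨ F) ∧ (x0 ∧ F))))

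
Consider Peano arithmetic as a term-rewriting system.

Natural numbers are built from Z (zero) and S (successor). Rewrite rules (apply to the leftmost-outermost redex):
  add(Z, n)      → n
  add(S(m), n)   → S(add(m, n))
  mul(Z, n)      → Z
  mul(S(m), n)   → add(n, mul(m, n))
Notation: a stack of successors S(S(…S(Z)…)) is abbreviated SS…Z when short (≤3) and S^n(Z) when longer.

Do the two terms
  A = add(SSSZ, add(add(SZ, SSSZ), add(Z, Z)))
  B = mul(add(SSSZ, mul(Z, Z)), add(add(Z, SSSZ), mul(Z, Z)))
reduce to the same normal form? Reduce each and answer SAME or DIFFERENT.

Term A:
  start: add(SSSZ, add(add(SZ, SSSZ), add(Z, Z)))
  step 1: S(add(SSZ, add(add(SZ, SSSZ), add(Z, Z))))
  step 2: S(S(add(SZ, add(add(SZ, SSSZ), add(Z, Z)))))
  step 3: S(S(S(add(Z, add(add(SZ, SSSZ), add(Z, Z))))))
  step 4: S(S(S(add(add(SZ, SSSZ), add(Z, Z)))))
  step 5: S(S(S(add(S(add(Z, SSSZ)), add(Z, Z)))))
  step 6: S(S(S(S(add(add(Z, SSSZ), add(Z, Z))))))
  step 7: S(S(S(S(add(SSSZ, add(Z, Z))))))
  step 8: S(S(S(S(S(add(SSZ, add(Z, Z)))))))
  step 9: S(S(S(S(S(S(add(SZ, add(Z, Z))))))))
  step 10: S(S(S(S(S(S(S(add(Z, add(Z, Z)))))))))
  step 11: S(S(S(S(S(S(S(add(Z, Z))))))))
  step 12: S^7(Z)

Term B:
  start: mul(add(SSSZ, mul(Z, Z)), add(add(Z, SSSZ), mul(Z, Z)))
  step 1: mul(S(add(SSZ, mul(Z, Z))), add(add(Z, SSSZ), mul(Z, Z)))
  step 2: add(add(add(Z, SSSZ), mul(Z, Z)), mul(add(SSZ, mul(Z, Z)), add(add(Z, SSSZ), mul(Z, Z))))
  step 3: add(add(SSSZ, mul(Z, Z)), mul(add(SSZ, mul(Z, Z)), add(add(Z, SSSZ), mul(Z, Z))))
  step 4: add(S(add(SSZ, mul(Z, Z))), mul(add(SSZ, mul(Z, Z)), add(add(Z, SSSZ), mul(Z, Z))))
  step 5: S(add(add(SSZ, mul(Z, Z)), mul(add(SSZ, mul(Z, Z)), add(add(Z, SSSZ), mul(Z, Z)))))
  step 6: S(add(S(add(SZ, mul(Z, Z))), mul(add(SSZ, mul(Z, Z)), add(add(Z, SSSZ), mul(Z, Z)))))
  step 7: S(S(add(add(SZ, mul(Z, Z)), mul(add(SSZ, mul(Z, Z)), add(add(Z, SSSZ), mul(Z, Z))))))
  step 8: S(S(add(S(add(Z, mul(Z, Z))), mul(add(SSZ, mul(Z, Z)), add(add(Z, SSSZ), mul(Z, Z))))))
  step 9: S(S(S(add(add(Z, mul(Z, Z)), mul(add(SSZ, mul(Z, Z)), add(add(Z, SSSZ), mul(Z, Z)))))))
  step 10: S(S(S(add(mul(Z, Z), mul(add(SSZ, mul(Z, Z)), add(add(Z, SSSZ), mul(Z, Z)))))))
  step 11: S(S(S(add(Z, mul(add(SSZ, mul(Z, Z)), add(add(Z, SSSZ), mul(Z, Z)))))))
  step 12: S(S(S(mul(add(SSZ, mul(Z, Z)), add(add(Z, SSSZ), mul(Z, Z))))))
  step 13: S(S(S(mul(S(add(SZ, mul(Z, Z))), add(add(Z, SSSZ), mul(Z, Z))))))
  step 14: S(S(S(add(add(add(Z, SSSZ), mul(Z, Z)), mul(add(SZ, mul(Z, Z)), add(add(Z, SSSZ), mul(Z, Z)))))))
  step 15: S(S(S(add(add(SSSZ, mul(Z, Z)), mul(add(SZ, mul(Z, Z)), add(add(Z, SSSZ), mul(Z, Z)))))))
  step 16: S(S(S(add(S(add(SSZ, mul(Z, Z))), mul(add(SZ, mul(Z, Z)), add(add(Z, SSSZ), mul(Z, Z)))))))
  step 17: S(S(S(S(add(add(SSZ, mul(Z, Z)), mul(add(SZ, mul(Z, Z)), add(add(Z, SSSZ), mul(Z, Z))))))))
  step 18: S(S(S(S(add(S(add(SZ, mul(Z, Z))), mul(add(SZ, mul(Z, Z)), add(add(Z, SSSZ), mul(Z, Z))))))))
  step 19: S(S(S(S(S(add(add(SZ, mul(Z, Z)), mul(add(SZ, mul(Z, Z)), add(add(Z, SSSZ), mul(Z, Z)))))))))
  step 20: S(S(S(S(S(add(S(add(Z, mul(Z, Z))), mul(add(SZ, mul(Z, Z)), add(add(Z, SSSZ), mul(Z, Z)))))))))
  step 21: S(S(S(S(S(S(add(add(Z, mul(Z, Z)), mul(add(SZ, mul(Z, Z)), add(add(Z, SSSZ), mul(Z, Z))))))))))
  step 22: S(S(S(S(S(S(add(mul(Z, Z), mul(add(SZ, mul(Z, Z)), add(add(Z, SSSZ), mul(Z, Z))))))))))
  step 23: S(S(S(S(S(S(add(Z, mul(add(SZ, mul(Z, Z)), add(add(Z, SSSZ), mul(Z, Z))))))))))
  step 24: S(S(S(S(S(S(mul(add(SZ, mul(Z, Z)), add(add(Z, SSSZ), mul(Z, Z)))))))))
  step 25: S(S(S(S(S(S(mul(S(add(Z, mul(Z, Z))), add(add(Z, SSSZ), mul(Z, Z)))))))))
  step 26: S(S(S(S(S(S(add(add(add(Z, SSSZ), mul(Z, Z)), mul(add(Z, mul(Z, Z)), add(add(Z, SSSZ), mul(Z, Z))))))))))
  step 27: S(S(S(S(S(S(add(add(SSSZ, mul(Z, Z)), mul(add(Z, mul(Z, Z)), add(add(Z, SSSZ), mul(Z, Z))))))))))
  step 28: S(S(S(S(S(S(add(S(add(SSZ, mul(Z, Z))), mul(add(Z, mul(Z, Z)), add(add(Z, SSSZ), mul(Z, Z))))))))))
  step 29: S(S(S(S(S(S(S(add(add(SSZ, mul(Z, Z)), mul(add(Z, mul(Z, Z)), add(add(Z, SSSZ), mul(Z, Z)))))))))))
  step 30: S(S(S(S(S(S(S(add(S(add(SZ, mul(Z, Z))), mul(add(Z, mul(Z, Z)), add(add(Z, SSSZ), mul(Z, Z)))))))))))
  step 31: S(S(S(S(S(S(S(S(add(add(SZ, mul(Z, Z)), mul(add(Z, mul(Z, Z)), add(add(Z, SSSZ), mul(Z, Z))))))))))))
  step 32: S(S(S(S(S(S(S(S(add(S(add(Z, mul(Z, Z))), mul(add(Z, mul(Z, Z)), add(add(Z, SSSZ), mul(Z, Z))))))))))))
  step 33: S(S(S(S(S(S(S(S(S(add(add(Z, mul(Z, Z)), mul(add(Z, mul(Z, Z)), add(add(Z, SSSZ), mul(Z, Z)))))))))))))
  step 34: S(S(S(S(S(S(S(S(S(add(mul(Z, Z), mul(add(Z, mul(Z, Z)), add(add(Z, SSSZ), mul(Z, Z)))))))))))))
  step 35: S(S(S(S(S(S(S(S(S(add(Z, mul(add(Z, mul(Z, Z)), add(add(Z, SSSZ), mul(Z, Z)))))))))))))
  step 36: S(S(S(S(S(S(S(S(S(mul(add(Z, mul(Z, Z)), add(add(Z, SSSZ), mul(Z, Z))))))))))))
  step 37: S(S(S(S(S(S(S(S(S(mul(mul(Z, Z), add(add(Z, SSSZ), mul(Z, Z))))))))))))
  step 38: S(S(S(S(S(S(S(S(S(mul(Z, add(add(Z, SSSZ), mul(Z, Z))))))))))))
  step 39: S^9(Z)

Answer: DIFFERENT — A ⇓ S^7(Z), B ⇓ S^9(Z)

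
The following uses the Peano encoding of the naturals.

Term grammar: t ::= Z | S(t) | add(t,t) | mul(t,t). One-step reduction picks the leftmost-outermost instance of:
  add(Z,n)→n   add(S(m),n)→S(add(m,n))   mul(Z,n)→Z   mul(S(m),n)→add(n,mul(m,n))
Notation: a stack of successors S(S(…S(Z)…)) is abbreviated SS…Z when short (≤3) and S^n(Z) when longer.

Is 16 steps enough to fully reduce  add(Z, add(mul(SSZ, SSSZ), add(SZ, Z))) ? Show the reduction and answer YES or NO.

  start: add(Z, add(mul(SSZ, SSSZ), add(SZ, Z)))
  →1  add(mul(SSZ, SSSZ), add(SZ, Z))
  →2  add(add(SSSZ, mul(SZ, SSSZ)), add(SZ, Z))
  →3  add(S(add(SSZ, mul(SZ, SSSZ))), add(SZ, Z))
  →4  S(add(add(SSZ, mul(SZ, SSSZ)), add(SZ, Z)))
  →5  S(add(S(add(SZ, mul(SZ, SSSZ))), add(SZ, Z)))
  →6  S(S(add(add(SZ, mul(SZ, SSSZ)), add(SZ, Z))))
  →7  S(S(add(S(add(Z, mul(SZ, SSSZ))), add(SZ, Z))))
  →8  S(S(S(add(add(Z, mul(SZ, SSSZ)), add(SZ, Z)))))
  →9  S(S(S(add(mul(SZ, SSSZ), add(SZ, Z)))))
  →10  S(S(S(add(add(SSSZ, mul(Z, SSSZ)), add(SZ, Z)))))
  →11  S(S(S(add(S(add(SSZ, mul(Z, SSSZ))), add(SZ, Z)))))
  →12  S(S(S(S(add(add(SSZ, mul(Z, SSSZ)), add(SZ, Z))))))
  →13  S(S(S(S(add(S(add(SZ, mul(Z, SSSZ))), add(SZ, Z))))))
  →14  S(S(S(S(S(add(add(SZ, mul(Z, SSSZ)), add(SZ, Z)))))))
  →15  S(S(S(S(S(add(S(add(Z, mul(Z, SSSZ))), add(SZ, Z)))))))
  →16  S(S(S(S(S(S(add(add(Z, mul(Z, SSSZ)), add(SZ, Z))))))))

Answer: NO — after 16 steps the term is S(S(S(S(S(S(add(add(Z, mul(Z, SSSZ)), add(SZ, Z)))))))), not yet normal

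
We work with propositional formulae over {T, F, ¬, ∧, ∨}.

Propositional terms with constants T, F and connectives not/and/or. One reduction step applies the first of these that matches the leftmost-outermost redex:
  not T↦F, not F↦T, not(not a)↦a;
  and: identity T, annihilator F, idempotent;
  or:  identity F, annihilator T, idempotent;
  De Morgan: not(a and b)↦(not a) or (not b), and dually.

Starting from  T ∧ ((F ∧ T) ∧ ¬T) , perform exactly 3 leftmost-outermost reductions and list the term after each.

  start: T ∧ ((F ∧ T) ∧ ¬T)
  [1] (F ∧ T) ∧ ¬T
  [2] F ∧ ¬T
  [3] F

Answer: after 3 steps: F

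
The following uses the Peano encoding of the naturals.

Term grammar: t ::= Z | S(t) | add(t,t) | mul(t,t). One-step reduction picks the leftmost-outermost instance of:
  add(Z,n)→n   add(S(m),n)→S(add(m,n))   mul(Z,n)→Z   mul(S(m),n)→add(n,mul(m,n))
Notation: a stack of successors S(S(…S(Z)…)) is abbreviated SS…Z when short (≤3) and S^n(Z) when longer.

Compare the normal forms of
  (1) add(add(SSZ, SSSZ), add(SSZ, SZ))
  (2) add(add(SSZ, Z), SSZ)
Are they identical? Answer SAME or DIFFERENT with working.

Term A:
  start: add(add(SSZ, SSSZ), add(SSZ, SZ))
  →1  add(S(add(SZ, SSSZ)), add(SSZ, SZ))
  →2  S(add(add(SZ, SSSZ), add(SSZ, SZ)))
  →3  S(add(S(add(Z, SSSZ)), add(SSZ, SZ)))
  →4  S(S(add(add(Z, SSSZ), add(SSZ, SZ))))
  →5  S(S(add(SSSZ, add(SSZ, SZ))))
  →6  S(S(S(add(SSZ, add(SSZ, SZ)))))
  →7  S(S(S(S(add(SZ, add(SSZ, SZ))))))
  →8  S(S(S(S(S(add(Z, add(SSZ, SZ)))))))
  →9  S(S(S(S(S(add(SSZ, SZ))))))
  →10  S(S(S(S(S(S(add(SZ, SZ)))))))
  →11  S(S(S(S(S(S(S(add(Z, SZ))))))))
  →12  S^8(Z)

Term B:
  start: add(add(SSZ, Z), SSZ)
  →1  add(S(add(SZ, Z)), SSZ)
  →2  S(add(add(SZ, Z), SSZ))
  →3  S(add(S(add(Z, Z)), SSZ))
  →4  S(S(add(add(Z, Z), SSZ)))
  →5  S(S(add(Z, SSZ)))
  →6  S^4(Z)

Answer: DIFFERENT — A ⇓ S^8(Z), B ⇓ S^4(Z)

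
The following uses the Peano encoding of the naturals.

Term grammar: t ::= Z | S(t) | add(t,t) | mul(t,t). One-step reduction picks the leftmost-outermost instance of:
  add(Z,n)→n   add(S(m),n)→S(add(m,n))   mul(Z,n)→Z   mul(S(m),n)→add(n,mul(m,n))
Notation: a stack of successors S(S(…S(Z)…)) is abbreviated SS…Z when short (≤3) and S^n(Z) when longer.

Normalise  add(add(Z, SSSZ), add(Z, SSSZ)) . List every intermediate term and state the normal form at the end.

Answer: normal form = S^6(Z)  (in 6 steps)

Reduction:
  start: add(add(Z, SSSZ), add(Z, SSSZ))
  [1] add(SSSZ, add(Z, SSSZ))
  [2] S(add(SSZ, add(Z, SSSZ)))
  [3] S(S(add(SZ, add(Z, SSSZ))))
  [4] S(S(S(add(Z, add(Z, SSSZ)))))
  [5] S(S(S(add(Z, SSSZ))))
  [6] S^6(Z)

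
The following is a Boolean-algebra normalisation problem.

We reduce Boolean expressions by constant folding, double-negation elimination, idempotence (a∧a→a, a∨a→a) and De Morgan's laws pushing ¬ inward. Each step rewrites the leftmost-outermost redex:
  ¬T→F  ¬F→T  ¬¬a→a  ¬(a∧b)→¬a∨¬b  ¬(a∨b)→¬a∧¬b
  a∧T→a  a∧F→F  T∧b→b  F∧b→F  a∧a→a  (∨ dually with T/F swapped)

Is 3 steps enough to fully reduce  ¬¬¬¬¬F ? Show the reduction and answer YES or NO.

  start: ¬¬¬¬¬F
  step 1: ¬¬¬F
  step 2: ¬F
  step 3: T

Answer: YES — reaches normal form T in 3 ≤ 3 steps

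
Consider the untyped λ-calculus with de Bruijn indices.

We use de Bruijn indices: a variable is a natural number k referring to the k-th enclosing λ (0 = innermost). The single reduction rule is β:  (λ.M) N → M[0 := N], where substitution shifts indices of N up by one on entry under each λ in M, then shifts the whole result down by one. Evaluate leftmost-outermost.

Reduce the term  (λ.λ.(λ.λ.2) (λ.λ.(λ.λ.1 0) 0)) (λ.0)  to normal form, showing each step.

Answer: normal form = λ.λ.1  (in 2 steps)

Reduction:
  start: (λ.λ.(λ.λ.2) (λ.λ.(λ.λ.1 0) 0)) (λ.0)
  →1  λ.(λ.λ.2) (λ.λ.(λ.λ.1 0) 0)
  →2  λ.λ.1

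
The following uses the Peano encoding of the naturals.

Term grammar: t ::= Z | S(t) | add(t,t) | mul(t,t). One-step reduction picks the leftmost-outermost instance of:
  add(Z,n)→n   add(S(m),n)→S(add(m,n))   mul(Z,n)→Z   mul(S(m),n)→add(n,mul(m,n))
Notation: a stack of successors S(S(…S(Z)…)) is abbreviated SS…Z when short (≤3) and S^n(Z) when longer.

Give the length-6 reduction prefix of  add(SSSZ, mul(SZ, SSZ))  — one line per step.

Answer: after 6 steps: S(S(S(S(add(SZ, mul(Z, SSZ))))))

Working:
  start: add(SSSZ, mul(SZ, SSZ))
  →1  S(add(SSZ, mul(SZ, SSZ)))
  →2  S(S(add(SZ, mul(SZ, SSZ))))
  →3  S(S(S(add(Z, mul(SZ, SSZ)))))
  →4  S(S(S(mul(SZ, SSZ))))
  →5  S(S(S(add(SSZ, mul(Z, SSZ)))))
  →6  S(S(S(S(add(SZ, mul(Z, SSZ))))))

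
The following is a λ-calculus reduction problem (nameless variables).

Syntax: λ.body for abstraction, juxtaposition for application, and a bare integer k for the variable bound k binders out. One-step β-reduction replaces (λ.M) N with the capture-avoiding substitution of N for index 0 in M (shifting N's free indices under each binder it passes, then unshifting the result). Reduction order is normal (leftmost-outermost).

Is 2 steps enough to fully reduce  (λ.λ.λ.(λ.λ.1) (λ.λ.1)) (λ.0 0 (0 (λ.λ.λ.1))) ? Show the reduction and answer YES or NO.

Answer: YES — reaches normal form λ.λ.λ.λ.λ.1 in 2 ≤ 2 steps

Derivation:
  start: (λ.λ.λ.(λ.λ.1) (λ.λ.1)) (λ.0 0 (0 (λ.λ.λ.1)))
  [1] λ.λ.(λ.λ.1) (λ.λ.1)
  [2] λ.λ.λ.λ.λ.1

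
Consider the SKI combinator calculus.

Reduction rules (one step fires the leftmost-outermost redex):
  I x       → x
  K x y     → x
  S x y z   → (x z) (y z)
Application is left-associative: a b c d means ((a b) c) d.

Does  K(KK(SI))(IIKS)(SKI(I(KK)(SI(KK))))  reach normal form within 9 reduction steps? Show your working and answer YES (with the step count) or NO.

  start: K(KK(SI))(IIKS)(SKI(I(KK)(SI(KK))))
  [1] KK(SI)(SKI(I(KK)(SI(KK))))
  [2] K(SKI(I(KK)(SI(KK))))
  [3] K(K(I(KK)(SI(KK)))(I(I(KK)(SI(KK)))))
  [4] K(I(KK)(SI(KK)))
  [5] K(KK(SI(KK)))
  [6] KK

Answer: YES — reaches normal form KK in 6 ≤ 9 steps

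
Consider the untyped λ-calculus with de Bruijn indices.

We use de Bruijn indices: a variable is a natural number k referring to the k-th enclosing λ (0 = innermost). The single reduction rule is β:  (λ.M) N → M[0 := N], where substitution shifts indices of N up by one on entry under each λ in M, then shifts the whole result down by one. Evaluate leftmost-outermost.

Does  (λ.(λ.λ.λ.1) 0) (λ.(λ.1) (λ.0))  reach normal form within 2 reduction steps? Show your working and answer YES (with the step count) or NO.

  start: (λ.(λ.λ.λ.1) 0) (λ.(λ.1) (λ.0))
  →1  (λ.λ.λ.1) (λ.(λ.1) (λ.0))
  →2  λ.λ.1

Answer: YES — reaches normal form λ.λ.1 in 2 ≤ 2 steps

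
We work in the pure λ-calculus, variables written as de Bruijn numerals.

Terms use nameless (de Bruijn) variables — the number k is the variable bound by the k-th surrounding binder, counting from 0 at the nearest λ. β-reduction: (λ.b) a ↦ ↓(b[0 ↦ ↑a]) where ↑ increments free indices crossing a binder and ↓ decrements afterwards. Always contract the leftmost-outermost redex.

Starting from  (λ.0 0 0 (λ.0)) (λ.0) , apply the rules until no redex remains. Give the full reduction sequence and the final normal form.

Answer: normal form = λ.0  (in 4 steps)

Working:
  start: (λ.0 0 0 (λ.0)) (λ.0)
  step 1: (λ.0) (λ.0) (λ.0) (λ.0)
  step 2: (λ.0) (λ.0) (λ.0)
  step 3: (λ.0) (λ.0)
  step 4: λ.0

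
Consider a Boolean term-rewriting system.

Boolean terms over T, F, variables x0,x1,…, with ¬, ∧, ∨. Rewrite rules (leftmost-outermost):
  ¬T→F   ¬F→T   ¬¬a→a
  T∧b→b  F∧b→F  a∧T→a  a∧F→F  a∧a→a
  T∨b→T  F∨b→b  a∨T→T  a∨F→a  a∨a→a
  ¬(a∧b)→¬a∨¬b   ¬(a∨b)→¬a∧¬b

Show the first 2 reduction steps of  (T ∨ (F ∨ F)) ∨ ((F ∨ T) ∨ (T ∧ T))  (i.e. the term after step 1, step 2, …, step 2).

  start: (T ∨ (F ∨ F)) ∨ ((F ∨ T) ∨ (T ∧ T))
  →1  T ∨ ((F ∨ T) ∨ (T ∧ T))
  →2  T

Answer: after 2 steps: T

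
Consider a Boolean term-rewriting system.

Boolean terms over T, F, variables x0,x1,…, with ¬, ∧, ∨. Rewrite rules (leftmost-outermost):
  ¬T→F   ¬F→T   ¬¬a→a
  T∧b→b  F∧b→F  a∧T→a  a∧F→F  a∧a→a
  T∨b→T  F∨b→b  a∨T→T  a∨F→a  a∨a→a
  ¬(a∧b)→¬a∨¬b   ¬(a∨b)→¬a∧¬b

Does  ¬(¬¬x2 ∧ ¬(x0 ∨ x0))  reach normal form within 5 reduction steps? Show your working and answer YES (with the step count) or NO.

  start: ¬(¬¬x2 ∧ ¬(x0 ∨ x0))
  step 1: ¬¬¬x2 ∨ ¬¬(x0 ∨ x0)
  step 2: ¬x2 ∨ ¬¬(x0 ∨ x0)
  step 3: ¬x2 ∨ (x0 ∨ x0)
  step 4: ¬x2 ∨ x0

Answer: YES — reaches normal form ¬x2 ∨ x0 in 4 ≤ 5 steps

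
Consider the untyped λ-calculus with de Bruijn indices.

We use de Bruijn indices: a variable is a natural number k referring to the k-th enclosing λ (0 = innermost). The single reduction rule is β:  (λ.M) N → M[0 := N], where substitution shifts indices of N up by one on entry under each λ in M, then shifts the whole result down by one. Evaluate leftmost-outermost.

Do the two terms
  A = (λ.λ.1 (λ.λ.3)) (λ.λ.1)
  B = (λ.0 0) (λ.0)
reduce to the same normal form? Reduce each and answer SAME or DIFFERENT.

Answer: DIFFERENT — A ⇓ λ.λ.λ.λ.λ.λ.1, B ⇓ λ.0

Derivation:
Term A:
  start: (λ.λ.1 (λ.λ.3)) (λ.λ.1)
  [1] λ.(λ.λ.1) (λ.λ.λ.λ.1)
  [2] λ.λ.λ.λ.λ.λ.1

Term B:
  start: (λ.0 0) (λ.0)
  [1] (λ.0) (λ.0)
  [2] λ.0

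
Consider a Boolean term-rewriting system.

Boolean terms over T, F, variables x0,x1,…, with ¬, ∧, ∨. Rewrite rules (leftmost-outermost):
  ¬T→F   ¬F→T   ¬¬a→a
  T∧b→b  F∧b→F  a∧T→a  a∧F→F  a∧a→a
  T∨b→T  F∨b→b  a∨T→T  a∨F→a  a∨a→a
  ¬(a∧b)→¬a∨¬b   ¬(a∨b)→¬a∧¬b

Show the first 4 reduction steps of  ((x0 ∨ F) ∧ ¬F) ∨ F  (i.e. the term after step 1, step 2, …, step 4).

Answer: after 4 steps: x0

Working:
  start: ((x0 ∨ F) ∧ ¬F) ∨ F
  [1] (x0 ∨ F) ∧ ¬F
  [2] x0 ∧ ¬F
  [3] x0 ∧ T
  [4] x0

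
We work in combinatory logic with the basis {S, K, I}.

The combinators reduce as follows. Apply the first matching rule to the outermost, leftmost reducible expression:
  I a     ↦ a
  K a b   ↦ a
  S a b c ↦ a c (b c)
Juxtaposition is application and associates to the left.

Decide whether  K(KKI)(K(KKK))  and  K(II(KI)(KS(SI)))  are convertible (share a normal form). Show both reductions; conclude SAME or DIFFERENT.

Term A:
  start: K(KKI)(K(KKK))
  step 1: KKI
  step 2: K

Term B:
  start: K(II(KI)(KS(SI)))
  step 1: K(I(KI)(KS(SI)))
  step 2: K(KI(KS(SI)))
  step 3: KI

Answer: DIFFERENT — A ⇓ K, B ⇓ KI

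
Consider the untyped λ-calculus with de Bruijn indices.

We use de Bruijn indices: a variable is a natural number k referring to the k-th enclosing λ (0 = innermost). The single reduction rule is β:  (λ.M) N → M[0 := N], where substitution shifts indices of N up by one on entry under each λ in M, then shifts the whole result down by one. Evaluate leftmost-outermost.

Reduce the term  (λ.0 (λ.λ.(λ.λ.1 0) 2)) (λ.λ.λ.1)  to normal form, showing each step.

Answer: normal form = λ.λ.1  (in 2 steps)

Derivation:
  start: (λ.0 (λ.λ.(λ.λ.1 0) 2)) (λ.λ.λ.1)
  →1  (λ.λ.λ.1) (λ.λ.(λ.λ.1 0) (λ.λ.λ.1))
  →2  λ.λ.1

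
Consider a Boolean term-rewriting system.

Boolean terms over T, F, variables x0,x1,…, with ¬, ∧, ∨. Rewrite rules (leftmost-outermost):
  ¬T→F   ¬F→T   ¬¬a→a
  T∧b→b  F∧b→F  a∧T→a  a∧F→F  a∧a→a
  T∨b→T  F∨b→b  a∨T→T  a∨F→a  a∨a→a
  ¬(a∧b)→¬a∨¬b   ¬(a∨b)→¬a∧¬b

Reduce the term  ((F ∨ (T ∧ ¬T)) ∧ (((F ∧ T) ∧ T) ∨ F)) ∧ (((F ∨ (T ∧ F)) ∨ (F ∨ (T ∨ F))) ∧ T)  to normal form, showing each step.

  start: ((F ∨ (T ∧ ¬T)) ∧ (((F ∧ T) ∧ T) ∨ F)) ∧ (((F ∨ (T ∧ F)) ∨ (F ∨ (T ∨ F))) ∧ T)
  →1  ((T ∧ ¬T) ∧ (((F ∧ T) ∧ T) ∨ F)) ∧ (((F ∨ (T ∧ F)) ∨ (F ∨ (T ∨ F))) ∧ T)
  →2  (¬T ∧ (((F ∧ T) ∧ T) ∨ F)) ∧ (((F ∨ (T ∧ F)) ∨ (F ∨ (T ∨ F))) ∧ T)
  →3  (F ∧ (((F ∧ T) ∧ T) ∨ F)) ∧ (((F ∨ (T ∧ F)) ∨ (F ∨ (T ∨ F))) ∧ T)
  →4  F ∧ (((F ∨ (T ∧ F)) ∨ (F ∨ (T ∨ F))) ∧ T)
  →5  F

Answer: normal form = F  (in 5 steps)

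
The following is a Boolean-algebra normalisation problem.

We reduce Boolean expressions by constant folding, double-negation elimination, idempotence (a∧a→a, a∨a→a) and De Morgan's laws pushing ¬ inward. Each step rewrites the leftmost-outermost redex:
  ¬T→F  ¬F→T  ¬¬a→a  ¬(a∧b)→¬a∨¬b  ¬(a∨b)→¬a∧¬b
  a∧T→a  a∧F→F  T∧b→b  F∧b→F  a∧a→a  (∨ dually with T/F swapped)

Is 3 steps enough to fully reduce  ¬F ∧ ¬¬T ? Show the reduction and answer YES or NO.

Answer: YES — reaches normal form T in 3 ≤ 3 steps

Derivation:
  start: ¬F ∧ ¬¬T
  →1  T ∧ ¬¬T
  →2  ¬¬T
  →3  T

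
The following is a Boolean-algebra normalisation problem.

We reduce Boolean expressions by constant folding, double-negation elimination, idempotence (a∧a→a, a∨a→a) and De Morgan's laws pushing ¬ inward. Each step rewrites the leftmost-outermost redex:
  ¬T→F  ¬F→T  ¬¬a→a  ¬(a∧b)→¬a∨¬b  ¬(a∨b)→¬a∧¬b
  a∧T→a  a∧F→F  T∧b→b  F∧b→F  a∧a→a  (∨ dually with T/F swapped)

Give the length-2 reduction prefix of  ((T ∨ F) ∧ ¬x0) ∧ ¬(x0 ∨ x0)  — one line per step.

Answer: after 2 steps: ¬x0 ∧ ¬(x0 ∨ x0)

Derivation:
  start: ((T ∨ F) ∧ ¬x0) ∧ ¬(x0 ∨ x0)
  →1  (T ∧ ¬x0) ∧ ¬(x0 ∨ x0)
  →2  ¬x0 ∧ ¬(x0 ∨ x0)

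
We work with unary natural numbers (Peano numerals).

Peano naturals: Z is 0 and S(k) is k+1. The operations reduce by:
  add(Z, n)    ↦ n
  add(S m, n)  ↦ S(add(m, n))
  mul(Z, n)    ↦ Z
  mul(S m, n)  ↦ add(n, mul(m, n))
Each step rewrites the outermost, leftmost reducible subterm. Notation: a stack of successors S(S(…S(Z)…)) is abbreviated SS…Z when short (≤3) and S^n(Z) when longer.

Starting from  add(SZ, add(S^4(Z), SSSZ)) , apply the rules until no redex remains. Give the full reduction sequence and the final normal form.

Answer: normal form = S^8(Z)  (in 7 steps)

Reduction:
  start: add(SZ, add(S^4(Z), SSSZ))
  step 1: S(add(Z, add(S^4(Z), SSSZ)))
  step 2: S(add(S^4(Z), SSSZ))
  step 3: S(S(add(SSSZ, SSSZ)))
  step 4: S(S(S(add(SSZ, SSSZ))))
  step 5: S(S(S(S(add(SZ, SSSZ)))))
  step 6: S(S(S(S(S(add(Z, SSSZ))))))
  step 7: S^8(Z)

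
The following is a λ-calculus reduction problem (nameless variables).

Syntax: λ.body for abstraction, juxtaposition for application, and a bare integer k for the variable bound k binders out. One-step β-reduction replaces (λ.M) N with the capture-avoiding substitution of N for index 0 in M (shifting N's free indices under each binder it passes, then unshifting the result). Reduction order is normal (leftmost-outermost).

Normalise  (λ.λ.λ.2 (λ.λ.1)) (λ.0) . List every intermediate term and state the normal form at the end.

Answer: normal form = λ.λ.λ.λ.1  (in 2 steps)

Derivation:
  start: (λ.λ.λ.2 (λ.λ.1)) (λ.0)
  →1  λ.λ.(λ.0) (λ.λ.1)
  →2  λ.λ.λ.λ.1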